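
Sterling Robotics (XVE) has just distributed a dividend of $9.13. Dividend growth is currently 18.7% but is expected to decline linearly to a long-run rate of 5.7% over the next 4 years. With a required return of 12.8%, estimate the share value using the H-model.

H-model: P₀ = D₀[(1+g_L) + H(g_S−g_L)]/(r−g_L), with H = 4/2 = 2.
P₀ = 9.13 × [(1+0.057) + 2×(0.187−0.057)] / (0.128−0.057)
   = 9.13 × 1.3170 / 0.071 = 169.3551

$169.36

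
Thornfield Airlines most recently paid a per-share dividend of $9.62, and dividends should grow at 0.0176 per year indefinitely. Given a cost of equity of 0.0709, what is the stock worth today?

$183.66

Gordon growth model: P₀ = D₁/(r − g). D₁ = 9.62 × (1 + 0.0176) = 9.7893.
P₀ = 9.7893 / (0.0709 − 0.0176) = 9.7893 / 0.0533 = 183.6644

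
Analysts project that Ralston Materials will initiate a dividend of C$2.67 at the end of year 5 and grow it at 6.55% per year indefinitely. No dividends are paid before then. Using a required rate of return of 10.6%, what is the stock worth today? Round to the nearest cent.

C$44.06

Deferred-dividend DDM. At t=4 the remaining stream is a growing perpetuity with first payment D_5 = 2.67.
V_4 = D_5/(r−g) = 2.67/(0.106−0.0655) = 65.9259
P₀ = V_4/(1+r)^4 = 65.9259/(1+0.106)^4 = 44.0591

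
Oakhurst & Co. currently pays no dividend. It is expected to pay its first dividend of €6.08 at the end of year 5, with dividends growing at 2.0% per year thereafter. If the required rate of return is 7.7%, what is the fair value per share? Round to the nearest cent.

Deferred-dividend DDM. At t=4 the remaining stream is a growing perpetuity with first payment D_5 = 6.08.
V_4 = D_5/(r−g) = 6.08/(0.077−0.02) = 106.6667
P₀ = V_4/(1+r)^4 = 106.6667/(1+0.077)^4 = 79.2804

€79.28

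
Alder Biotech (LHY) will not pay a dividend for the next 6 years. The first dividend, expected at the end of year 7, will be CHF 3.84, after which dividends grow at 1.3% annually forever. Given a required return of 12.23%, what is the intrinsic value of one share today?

CHF 17.58

Deferred-dividend DDM. At t=6 the remaining stream is a growing perpetuity with first payment D_7 = 3.84.
V_6 = D_7/(r−g) = 3.84/(0.1223−0.013) = 35.1327
P₀ = V_6/(1+r)^6 = 35.1327/(1+0.1223)^6 = 17.5816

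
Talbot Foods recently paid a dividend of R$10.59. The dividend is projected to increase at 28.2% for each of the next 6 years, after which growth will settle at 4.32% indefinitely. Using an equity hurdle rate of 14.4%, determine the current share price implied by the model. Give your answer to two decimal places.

Two-stage DDM. Project D₁…D_6 at 0.282, terminal growth 0.0432, discount at r = 0.144.
D_1 = 13.5764
D_2 = 17.4049
D_3 = 22.3131
D_4 = 28.6054
D_5 = 36.6721
D_6 = 47.0137
Terminal value at t=6: TV = D_7/(r−g) = 49.0447/(0.144−0.0432) = 486.5541
P₀ = 13.5764/(1+0.144)^1 + 17.4049/(1+0.144)^2 + 22.3131/(1+0.144)^3 + 28.6054/(1+0.144)^4 + 36.6721/(1+0.144)^5 + 47.0137/(1+0.144)^6 + 486.5541/(1+0.144)^6 = 313.5175

R$313.52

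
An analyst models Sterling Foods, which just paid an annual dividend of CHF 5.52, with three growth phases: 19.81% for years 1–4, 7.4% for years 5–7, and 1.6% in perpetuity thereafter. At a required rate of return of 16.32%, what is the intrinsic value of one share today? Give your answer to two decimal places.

Three-stage DDM. Project D₁…D_7; terminal Gordon value at t=7 with g = 0.016; discount at r = 0.1632.
D_1 = 6.6135
D_2 = 7.9236
D_3 = 9.4933
D_4 = 11.3740
D_5 = 12.2156
D_6 = 13.1196
D_7 = 14.0904
TV_7 = 14.3159/(0.1632−0.016) = 97.2546
P₀ = Σ Dₜ/(1+r)ᵗ + TV_7/(1+r)^7 = 73.4644

CHF 73.46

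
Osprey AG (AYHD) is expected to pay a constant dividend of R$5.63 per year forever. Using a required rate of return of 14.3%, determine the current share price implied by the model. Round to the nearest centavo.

R$39.37

Zero-growth DDM (perpetuity): P₀ = D/r = 5.63 / 0.143 = 39.3706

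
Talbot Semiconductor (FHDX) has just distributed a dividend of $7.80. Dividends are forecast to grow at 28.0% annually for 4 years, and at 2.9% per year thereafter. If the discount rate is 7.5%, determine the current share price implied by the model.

$399.91

Two-stage DDM. Project D₁…D_4 at 0.28, terminal growth 0.029, discount at r = 0.075.
D_1 = 9.9840
D_2 = 12.7795
D_3 = 16.3578
D_4 = 20.9380
Terminal value at t=4: TV = D_5/(r−g) = 21.5452/(0.075−0.029) = 468.3732
P₀ = 9.9840/(1+0.075)^1 + 12.7795/(1+0.075)^2 + 16.3578/(1+0.075)^3 + 20.9380/(1+0.075)^4 + 468.3732/(1+0.075)^4 = 399.9098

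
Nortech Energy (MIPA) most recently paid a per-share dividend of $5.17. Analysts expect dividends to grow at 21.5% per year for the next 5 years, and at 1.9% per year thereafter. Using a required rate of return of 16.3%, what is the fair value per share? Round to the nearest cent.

$75.06

Two-stage DDM. Project D₁…D_5 at 0.215, terminal growth 0.019, discount at r = 0.163.
D_1 = 6.2816
D_2 = 7.6321
D_3 = 9.2730
D_4 = 11.2667
D_5 = 13.6890
Terminal value at t=5: TV = D_6/(r−g) = 13.9491/(0.163−0.019) = 96.8687
P₀ = 6.2816/(1+0.163)^1 + 7.6321/(1+0.163)^2 + 9.2730/(1+0.163)^3 + 11.2667/(1+0.163)^4 + 13.6890/(1+0.163)^5 + 96.8687/(1+0.163)^5 = 75.0599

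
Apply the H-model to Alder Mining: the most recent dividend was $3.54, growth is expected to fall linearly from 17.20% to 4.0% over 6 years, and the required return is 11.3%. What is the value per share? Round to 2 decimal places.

H-model: P₀ = D₀[(1+g_L) + H(g_S−g_L)]/(r−g_L), with H = 6/2 = 3.
P₀ = 3.54 × [(1+0.04) + 3×(0.172−0.04)] / (0.113−0.04)
   = 3.54 × 1.4360 / 0.073 = 69.6362

$69.64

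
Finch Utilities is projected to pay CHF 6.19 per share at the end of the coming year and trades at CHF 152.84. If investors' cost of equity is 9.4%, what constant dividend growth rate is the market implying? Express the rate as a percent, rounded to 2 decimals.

5.35%

From P₀ = D₁/(r − g), the implied growth is g = r − D₁/P₀.
g = 0.094 − 6.19/152.84 = 0.094 − 0.04050 = 0.05350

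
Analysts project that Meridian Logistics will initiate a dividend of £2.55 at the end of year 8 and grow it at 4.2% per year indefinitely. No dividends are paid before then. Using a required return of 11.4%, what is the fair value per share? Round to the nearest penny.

Deferred-dividend DDM. At t=7 the remaining stream is a growing perpetuity with first payment D_8 = 2.55.
V_7 = D_8/(r−g) = 2.55/(0.114−0.042) = 35.4167
P₀ = V_7/(1+r)^7 = 35.4167/(1+0.114)^7 = 16.6346

£16.63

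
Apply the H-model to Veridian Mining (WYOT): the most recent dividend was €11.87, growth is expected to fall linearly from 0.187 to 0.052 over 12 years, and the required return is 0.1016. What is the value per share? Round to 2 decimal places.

€445.60

H-model: P₀ = D₀[(1+g_L) + H(g_S−g_L)]/(r−g_L), with H = 12/2 = 6.
P₀ = 11.87 × [(1+0.052) + 6×(0.187−0.052)] / (0.1016−0.052)
   = 11.87 × 1.8620 / 0.0496 = 445.6036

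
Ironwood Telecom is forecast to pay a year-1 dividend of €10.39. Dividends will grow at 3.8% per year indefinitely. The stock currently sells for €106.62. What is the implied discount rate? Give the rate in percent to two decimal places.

13.54%

Rearranging the constant-growth DDM: r = D₁/P₀ + g.
r = 10.3900 / 106.62 + 0.038 = 0.09745 + 0.038 = 0.13545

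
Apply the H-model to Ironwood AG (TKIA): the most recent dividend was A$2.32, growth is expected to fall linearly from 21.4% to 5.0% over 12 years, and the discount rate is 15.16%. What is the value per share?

H-model: P₀ = D₀[(1+g_L) + H(g_S−g_L)]/(r−g_L), with H = 12/2 = 6.
P₀ = 2.32 × [(1+0.05) + 6×(0.214−0.05)] / (0.1516−0.05)
   = 2.32 × 2.0340 / 0.1016 = 46.4457

A$46.45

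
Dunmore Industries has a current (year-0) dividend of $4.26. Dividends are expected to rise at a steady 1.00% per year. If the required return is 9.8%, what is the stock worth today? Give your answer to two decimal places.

Gordon growth model: P₀ = D₁/(r − g). D₁ = 4.26 × (1 + 0.01) = 4.3026.
P₀ = 4.3026 / (0.098 − 0.01) = 4.3026 / 0.088 = 48.8932

$48.89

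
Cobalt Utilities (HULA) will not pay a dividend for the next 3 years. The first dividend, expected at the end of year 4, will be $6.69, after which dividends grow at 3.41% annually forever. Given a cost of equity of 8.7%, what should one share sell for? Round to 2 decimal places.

Deferred-dividend DDM. At t=3 the remaining stream is a growing perpetuity with first payment D_4 = 6.69.
V_3 = D_4/(r−g) = 6.69/(0.087−0.0341) = 126.4650
P₀ = V_3/(1+r)^3 = 126.4650/(1+0.087)^3 = 98.4650

$98.46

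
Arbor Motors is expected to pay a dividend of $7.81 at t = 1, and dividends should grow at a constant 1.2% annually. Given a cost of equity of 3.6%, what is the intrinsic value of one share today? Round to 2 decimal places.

$325.42

Gordon growth model: P₀ = D₁/(r − g), with D₁ = 7.81 given directly.
P₀ = 7.8100 / (0.036 − 0.012) = 7.8100 / 0.024 = 325.4167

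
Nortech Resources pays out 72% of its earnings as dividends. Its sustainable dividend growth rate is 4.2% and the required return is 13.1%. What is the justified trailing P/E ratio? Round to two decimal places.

Justified trailing P/E = b(1+g)/(r−g) = 0.72×(1+0.042)/(0.131−0.042) = 8.4297

8.43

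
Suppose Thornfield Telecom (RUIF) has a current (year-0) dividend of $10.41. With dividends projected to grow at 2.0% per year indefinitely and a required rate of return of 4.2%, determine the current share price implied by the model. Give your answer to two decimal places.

$482.65

Gordon growth model: P₀ = D₁/(r − g). D₁ = 10.41 × (1 + 0.02) = 10.6182.
P₀ = 10.6182 / (0.042 − 0.02) = 10.6182 / 0.022 = 482.6455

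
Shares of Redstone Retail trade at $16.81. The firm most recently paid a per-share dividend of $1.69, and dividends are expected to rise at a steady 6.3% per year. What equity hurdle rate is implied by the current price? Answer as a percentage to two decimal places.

Rearranging the constant-growth DDM: r = D₁/P₀ + g.
D₁ = 1.69 × (1 + 0.063) = 1.7965.
r = 1.7965 / 16.81 + 0.063 = 0.10687 + 0.063 = 0.16987

16.99%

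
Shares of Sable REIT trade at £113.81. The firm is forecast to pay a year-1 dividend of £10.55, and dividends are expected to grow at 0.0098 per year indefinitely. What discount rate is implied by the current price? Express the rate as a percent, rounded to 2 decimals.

Rearranging the constant-growth DDM: r = D₁/P₀ + g.
r = 10.5500 / 113.81 + 0.0098 = 0.09270 + 0.0098 = 0.10250

10.25%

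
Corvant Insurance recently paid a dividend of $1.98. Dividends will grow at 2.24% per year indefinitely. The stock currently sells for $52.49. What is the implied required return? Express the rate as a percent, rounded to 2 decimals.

Rearranging the constant-growth DDM: r = D₁/P₀ + g.
D₁ = 1.98 × (1 + 0.0224) = 2.0244.
r = 2.0244 / 52.49 + 0.0224 = 0.03857 + 0.0224 = 0.06097

6.10%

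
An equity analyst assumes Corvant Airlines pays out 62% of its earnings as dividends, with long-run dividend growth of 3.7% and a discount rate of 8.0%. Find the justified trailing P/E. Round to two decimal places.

Justified trailing P/E = b(1+g)/(r−g) = 0.62×(1+0.037)/(0.08−0.037) = 14.9521

14.95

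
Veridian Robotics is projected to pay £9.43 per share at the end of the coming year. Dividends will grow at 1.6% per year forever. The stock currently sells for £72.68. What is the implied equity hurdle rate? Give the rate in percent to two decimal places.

Rearranging the constant-growth DDM: r = D₁/P₀ + g.
r = 9.4300 / 72.68 + 0.016 = 0.12975 + 0.016 = 0.14575

14.57%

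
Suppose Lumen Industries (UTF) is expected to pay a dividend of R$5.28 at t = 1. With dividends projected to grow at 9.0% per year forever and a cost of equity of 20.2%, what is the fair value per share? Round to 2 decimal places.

R$47.14

Gordon growth model: P₀ = D₁/(r − g), with D₁ = 5.28 given directly.
P₀ = 5.2800 / (0.202 − 0.09) = 5.2800 / 0.112 = 47.1429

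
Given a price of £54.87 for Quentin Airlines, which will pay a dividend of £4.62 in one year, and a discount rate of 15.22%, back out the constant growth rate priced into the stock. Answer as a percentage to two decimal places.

6.80%

From P₀ = D₁/(r − g), the implied growth is g = r − D₁/P₀.
g = 0.1522 − 4.62/54.87 = 0.1522 − 0.08420 = 0.06800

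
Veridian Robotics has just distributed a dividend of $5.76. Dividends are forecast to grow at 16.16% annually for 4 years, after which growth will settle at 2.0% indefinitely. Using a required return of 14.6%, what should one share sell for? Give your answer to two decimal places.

Two-stage DDM. Project D₁…D_4 at 0.1616, terminal growth 0.02, discount at r = 0.146.
D_1 = 6.6908
D_2 = 7.7721
D_3 = 9.0280
D_4 = 10.4869
Terminal value at t=4: TV = D_5/(r−g) = 10.6967/(0.146−0.02) = 84.8943
P₀ = 6.6908/(1+0.146)^1 + 7.7721/(1+0.146)^2 + 9.0280/(1+0.146)^3 + 10.4869/(1+0.146)^4 + 84.8943/(1+0.146)^4 = 73.0547

$73.05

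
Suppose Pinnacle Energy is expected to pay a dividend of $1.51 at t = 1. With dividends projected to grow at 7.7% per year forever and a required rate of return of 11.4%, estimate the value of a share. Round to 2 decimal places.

Gordon growth model: P₀ = D₁/(r − g), with D₁ = 1.51 given directly.
P₀ = 1.5100 / (0.114 − 0.077) = 1.5100 / 0.037 = 40.8108

$40.81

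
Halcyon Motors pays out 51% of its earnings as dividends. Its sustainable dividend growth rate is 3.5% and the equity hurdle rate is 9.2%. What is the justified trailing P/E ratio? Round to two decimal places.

Justified trailing P/E = b(1+g)/(r−g) = 0.51×(1+0.035)/(0.092−0.035) = 9.2605

9.26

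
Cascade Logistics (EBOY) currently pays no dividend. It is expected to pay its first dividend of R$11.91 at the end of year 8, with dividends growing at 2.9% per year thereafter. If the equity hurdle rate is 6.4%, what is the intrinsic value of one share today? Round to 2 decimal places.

Deferred-dividend DDM. At t=7 the remaining stream is a growing perpetuity with first payment D_8 = 11.91.
V_7 = D_8/(r−g) = 11.91/(0.064−0.029) = 340.2857
P₀ = V_7/(1+r)^7 = 340.2857/(1+0.064)^7 = 220.4207

R$220.42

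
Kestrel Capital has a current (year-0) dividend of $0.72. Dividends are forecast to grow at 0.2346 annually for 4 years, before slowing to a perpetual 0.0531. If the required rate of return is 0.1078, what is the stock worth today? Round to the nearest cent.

Two-stage DDM. Project D₁…D_4 at 0.2346, terminal growth 0.0531, discount at r = 0.1078.
D_1 = 0.8889
D_2 = 1.0975
D_3 = 1.3549
D_4 = 1.6728
Terminal value at t=4: TV = D_5/(r−g) = 1.7616/(0.1078−0.0531) = 32.2047
P₀ = 0.8889/(1+0.1078)^1 + 1.0975/(1+0.1078)^2 + 1.3549/(1+0.1078)^3 + 1.6728/(1+0.1078)^4 + 32.2047/(1+0.1078)^4 = 25.1873

$25.19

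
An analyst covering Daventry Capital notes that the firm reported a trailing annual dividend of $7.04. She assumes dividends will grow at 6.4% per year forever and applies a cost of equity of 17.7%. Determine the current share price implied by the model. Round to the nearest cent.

$66.29

Gordon growth model: P₀ = D₁/(r − g). D₁ = 7.04 × (1 + 0.064) = 7.4906.
P₀ = 7.4906 / (0.177 − 0.064) = 7.4906 / 0.113 = 66.2881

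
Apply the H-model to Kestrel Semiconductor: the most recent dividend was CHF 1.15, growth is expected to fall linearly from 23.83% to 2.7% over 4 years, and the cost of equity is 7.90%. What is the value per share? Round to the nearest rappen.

CHF 32.06

H-model: P₀ = D₀[(1+g_L) + H(g_S−g_L)]/(r−g_L), with H = 4/2 = 2.
P₀ = 1.15 × [(1+0.027) + 2×(0.2383−0.027)] / (0.079−0.027)
   = 1.15 × 1.4496 / 0.052 = 32.0585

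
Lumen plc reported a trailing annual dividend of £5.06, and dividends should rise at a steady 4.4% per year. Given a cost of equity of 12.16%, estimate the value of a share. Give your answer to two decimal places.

£68.08

Gordon growth model: P₀ = D₁/(r − g). D₁ = 5.06 × (1 + 0.044) = 5.2826.
P₀ = 5.2826 / (0.1216 − 0.044) = 5.2826 / 0.0776 = 68.0753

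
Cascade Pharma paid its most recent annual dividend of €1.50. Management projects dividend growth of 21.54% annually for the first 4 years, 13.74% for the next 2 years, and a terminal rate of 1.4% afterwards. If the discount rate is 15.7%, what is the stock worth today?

Three-stage DDM. Project D₁…D_6; terminal Gordon value at t=6 with g = 0.014; discount at r = 0.157.
D_1 = 1.8231
D_2 = 2.2158
D_3 = 2.6931
D_4 = 3.2732
D_5 = 3.7229
D_6 = 4.2344
TV_6 = 4.2937/(0.157−0.014) = 30.0259
P₀ = Σ Dₜ/(1+r)ᵗ + TV_6/(1+r)^6 = 22.8740

€22.87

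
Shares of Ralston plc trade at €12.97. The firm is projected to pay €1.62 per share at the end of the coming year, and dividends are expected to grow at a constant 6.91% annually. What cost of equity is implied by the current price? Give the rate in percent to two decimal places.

Rearranging the constant-growth DDM: r = D₁/P₀ + g.
r = 1.6200 / 12.97 + 0.0691 = 0.12490 + 0.0691 = 0.19400

19.40%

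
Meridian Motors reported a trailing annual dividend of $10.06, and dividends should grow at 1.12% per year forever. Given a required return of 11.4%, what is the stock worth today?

$98.96

Gordon growth model: P₀ = D₁/(r − g). D₁ = 10.06 × (1 + 0.0112) = 10.1727.
P₀ = 10.1727 / (0.114 − 0.0112) = 10.1727 / 0.1028 = 98.9560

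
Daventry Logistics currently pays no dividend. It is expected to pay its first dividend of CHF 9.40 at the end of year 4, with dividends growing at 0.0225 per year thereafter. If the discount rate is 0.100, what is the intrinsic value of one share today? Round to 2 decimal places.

Deferred-dividend DDM. At t=3 the remaining stream is a growing perpetuity with first payment D_4 = 9.40.
V_3 = D_4/(r−g) = 9.40/(0.1−0.0225) = 121.2903
P₀ = V_3/(1+r)^3 = 121.2903/(1+0.1)^3 = 91.1272

CHF 91.13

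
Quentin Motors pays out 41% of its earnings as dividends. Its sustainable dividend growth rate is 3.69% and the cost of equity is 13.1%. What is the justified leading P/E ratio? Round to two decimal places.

4.36

Justified leading P/E = b/(r−g) = 0.41/(0.131−0.0369) = 4.3571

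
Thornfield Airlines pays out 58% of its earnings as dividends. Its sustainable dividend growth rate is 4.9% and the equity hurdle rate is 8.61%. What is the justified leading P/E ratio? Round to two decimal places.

15.63

Justified leading P/E = b/(r−g) = 0.58/(0.0861−0.049) = 15.6334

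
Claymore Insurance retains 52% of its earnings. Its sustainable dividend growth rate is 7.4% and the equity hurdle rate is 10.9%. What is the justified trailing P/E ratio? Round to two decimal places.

Payout ratio b = 1 − 0.52 = 0.48.
Justified trailing P/E = b(1+g)/(r−g) = 0.48×(1+0.074)/(0.109−0.074) = 14.7291

14.73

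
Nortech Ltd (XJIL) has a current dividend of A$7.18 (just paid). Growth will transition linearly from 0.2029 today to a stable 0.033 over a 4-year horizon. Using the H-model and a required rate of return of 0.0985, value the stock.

H-model: P₀ = D₀[(1+g_L) + H(g_S−g_L)]/(r−g_L), with H = 4/2 = 2.
P₀ = 7.18 × [(1+0.033) + 2×(0.2029−0.033)] / (0.0985−0.033)
   = 7.18 × 1.3728 / 0.0655 = 150.4840

A$150.48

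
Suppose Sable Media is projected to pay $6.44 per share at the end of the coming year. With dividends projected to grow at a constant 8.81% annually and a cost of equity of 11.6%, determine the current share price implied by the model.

Gordon growth model: P₀ = D₁/(r − g), with D₁ = 6.44 given directly.
P₀ = 6.4400 / (0.116 − 0.0881) = 6.4400 / 0.0279 = 230.8244

$230.82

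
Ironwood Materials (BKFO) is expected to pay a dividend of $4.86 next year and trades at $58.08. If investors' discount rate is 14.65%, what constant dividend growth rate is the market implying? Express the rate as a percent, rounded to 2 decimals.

6.28%

From P₀ = D₁/(r − g), the implied growth is g = r − D₁/P₀.
g = 0.1465 − 4.86/58.08 = 0.1465 − 0.08368 = 0.06282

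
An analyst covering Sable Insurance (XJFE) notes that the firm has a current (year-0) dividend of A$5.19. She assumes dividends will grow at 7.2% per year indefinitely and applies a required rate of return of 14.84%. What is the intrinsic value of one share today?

A$72.82

Gordon growth model: P₀ = D₁/(r − g). D₁ = 5.19 × (1 + 0.072) = 5.5637.
P₀ = 5.5637 / (0.1484 − 0.072) = 5.5637 / 0.0764 = 72.8230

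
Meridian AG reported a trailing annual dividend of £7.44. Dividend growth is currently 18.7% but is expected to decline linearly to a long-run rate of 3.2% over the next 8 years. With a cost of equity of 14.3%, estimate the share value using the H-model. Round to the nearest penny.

H-model: P₀ = D₀[(1+g_L) + H(g_S−g_L)]/(r−g_L), with H = 8/2 = 4.
P₀ = 7.44 × [(1+0.032) + 4×(0.187−0.032)] / (0.143−0.032)
   = 7.44 × 1.6520 / 0.111 = 110.7286

£110.73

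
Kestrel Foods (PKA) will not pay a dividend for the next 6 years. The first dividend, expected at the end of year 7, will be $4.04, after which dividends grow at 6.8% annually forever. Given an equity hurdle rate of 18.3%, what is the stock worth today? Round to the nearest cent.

Deferred-dividend DDM. At t=6 the remaining stream is a growing perpetuity with first payment D_7 = 4.04.
V_6 = D_7/(r−g) = 4.04/(0.183−0.068) = 35.1304
P₀ = V_6/(1+r)^6 = 35.1304/(1+0.183)^6 = 12.8167

$12.82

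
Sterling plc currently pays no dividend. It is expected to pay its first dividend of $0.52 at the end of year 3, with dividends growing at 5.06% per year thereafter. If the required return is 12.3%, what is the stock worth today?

Deferred-dividend DDM. At t=2 the remaining stream is a growing perpetuity with first payment D_3 = 0.52.
V_2 = D_3/(r−g) = 0.52/(0.123−0.0506) = 7.1823
P₀ = V_2/(1+r)^2 = 7.1823/(1+0.123)^2 = 5.6952

$5.70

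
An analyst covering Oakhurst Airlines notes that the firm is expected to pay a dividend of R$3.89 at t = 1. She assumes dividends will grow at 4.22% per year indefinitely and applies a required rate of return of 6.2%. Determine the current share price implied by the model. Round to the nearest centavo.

Gordon growth model: P₀ = D₁/(r − g), with D₁ = 3.89 given directly.
P₀ = 3.8900 / (0.062 − 0.0422) = 3.8900 / 0.0198 = 196.4646

R$196.46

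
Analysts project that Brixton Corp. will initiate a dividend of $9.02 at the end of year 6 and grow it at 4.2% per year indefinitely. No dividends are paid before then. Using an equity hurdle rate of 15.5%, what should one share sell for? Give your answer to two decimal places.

$38.83

Deferred-dividend DDM. At t=5 the remaining stream is a growing perpetuity with first payment D_6 = 9.02.
V_5 = D_6/(r−g) = 9.02/(0.155−0.042) = 79.8230
P₀ = V_5/(1+r)^5 = 79.8230/(1+0.155)^5 = 38.8345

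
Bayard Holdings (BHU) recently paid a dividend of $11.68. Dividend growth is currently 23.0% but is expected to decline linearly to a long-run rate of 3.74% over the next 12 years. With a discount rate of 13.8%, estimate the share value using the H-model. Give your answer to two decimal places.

H-model: P₀ = D₀[(1+g_L) + H(g_S−g_L)]/(r−g_L), with H = 12/2 = 6.
P₀ = 11.68 × [(1+0.0374) + 6×(0.23−0.0374)] / (0.138−0.0374)
   = 11.68 × 2.1930 / 0.1006 = 254.6147

$254.61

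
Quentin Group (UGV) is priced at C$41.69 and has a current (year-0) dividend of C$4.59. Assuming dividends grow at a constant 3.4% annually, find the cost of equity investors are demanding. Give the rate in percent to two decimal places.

14.78%

Rearranging the constant-growth DDM: r = D₁/P₀ + g.
D₁ = 4.59 × (1 + 0.034) = 4.7461.
r = 4.7461 / 41.69 + 0.034 = 0.11384 + 0.034 = 0.14784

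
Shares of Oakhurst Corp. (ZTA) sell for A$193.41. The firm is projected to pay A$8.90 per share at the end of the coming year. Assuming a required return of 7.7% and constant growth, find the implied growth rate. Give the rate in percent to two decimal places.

From P₀ = D₁/(r − g), the implied growth is g = r − D₁/P₀.
g = 0.077 − 8.90/193.41 = 0.077 − 0.04602 = 0.03098

3.10%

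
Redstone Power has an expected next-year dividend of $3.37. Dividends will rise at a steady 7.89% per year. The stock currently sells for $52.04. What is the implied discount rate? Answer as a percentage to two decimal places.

14.37%

Rearranging the constant-growth DDM: r = D₁/P₀ + g.
r = 3.3700 / 52.04 + 0.0789 = 0.06476 + 0.0789 = 0.14366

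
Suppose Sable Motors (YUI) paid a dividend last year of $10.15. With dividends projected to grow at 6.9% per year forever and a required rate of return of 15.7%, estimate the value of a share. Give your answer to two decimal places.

Gordon growth model: P₀ = D₁/(r − g). D₁ = 10.15 × (1 + 0.069) = 10.8504.
P₀ = 10.8504 / (0.157 − 0.069) = 10.8504 / 0.088 = 123.2994

$123.30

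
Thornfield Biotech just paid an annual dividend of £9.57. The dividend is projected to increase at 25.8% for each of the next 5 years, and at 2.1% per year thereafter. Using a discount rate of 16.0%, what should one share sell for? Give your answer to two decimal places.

Two-stage DDM. Project D₁…D_5 at 0.258, terminal growth 0.021, discount at r = 0.16.
D_1 = 12.0391
D_2 = 15.1451
D_3 = 19.0526
D_4 = 23.9681
D_5 = 30.1519
Terminal value at t=5: TV = D_6/(r−g) = 30.7851/(0.16−0.021) = 221.4757
P₀ = 12.0391/(1+0.16)^1 + 15.1451/(1+0.16)^2 + 19.0526/(1+0.16)^3 + 23.9681/(1+0.16)^4 + 30.1519/(1+0.16)^5 + 221.4757/(1+0.16)^5 = 166.8806

£166.88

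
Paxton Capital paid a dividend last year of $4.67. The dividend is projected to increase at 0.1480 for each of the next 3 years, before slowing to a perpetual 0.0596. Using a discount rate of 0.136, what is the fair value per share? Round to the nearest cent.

$81.15

Two-stage DDM. Project D₁…D_3 at 0.148, terminal growth 0.0596, discount at r = 0.136.
D_1 = 5.3612
D_2 = 6.1546
D_3 = 7.0655
Terminal value at t=3: TV = D_4/(r−g) = 7.4866/(0.136−0.0596) = 97.9921
P₀ = 5.3612/(1+0.136)^1 + 6.1546/(1+0.136)^2 + 7.0655/(1+0.136)^3 + 97.9921/(1+0.136)^3 = 81.1511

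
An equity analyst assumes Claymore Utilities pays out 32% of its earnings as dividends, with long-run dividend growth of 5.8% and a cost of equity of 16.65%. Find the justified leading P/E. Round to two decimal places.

Justified leading P/E = b/(r−g) = 0.32/(0.1665−0.058) = 2.9493

2.95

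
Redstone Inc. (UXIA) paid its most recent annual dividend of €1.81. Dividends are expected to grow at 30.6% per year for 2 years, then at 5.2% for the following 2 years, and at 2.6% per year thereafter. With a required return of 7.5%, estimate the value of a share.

Three-stage DDM. Project D₁…D_4; terminal Gordon value at t=4 with g = 0.026; discount at r = 0.075.
D_1 = 2.3639
D_2 = 3.0872
D_3 = 3.2477
D_4 = 3.4166
TV_4 = 3.5054/(0.075−0.026) = 71.5398
P₀ = Σ Dₜ/(1+r)ᵗ + TV_4/(1+r)^4 = 63.6121

€63.61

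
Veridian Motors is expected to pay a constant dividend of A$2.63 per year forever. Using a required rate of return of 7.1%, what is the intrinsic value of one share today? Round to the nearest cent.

A$37.04

Zero-growth DDM (perpetuity): P₀ = D/r = 2.63 / 0.071 = 37.0423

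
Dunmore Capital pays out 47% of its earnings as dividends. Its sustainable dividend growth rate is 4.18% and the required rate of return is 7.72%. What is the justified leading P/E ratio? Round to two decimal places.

13.28

Justified leading P/E = b/(r−g) = 0.47/(0.0772−0.0418) = 13.2768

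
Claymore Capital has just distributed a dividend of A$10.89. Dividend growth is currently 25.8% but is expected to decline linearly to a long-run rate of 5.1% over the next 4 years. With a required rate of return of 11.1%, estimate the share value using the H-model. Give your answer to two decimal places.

A$265.90

H-model: P₀ = D₀[(1+g_L) + H(g_S−g_L)]/(r−g_L), with H = 4/2 = 2.
P₀ = 10.89 × [(1+0.051) + 2×(0.258−0.051)] / (0.111−0.051)
   = 10.89 × 1.4650 / 0.06 = 265.8975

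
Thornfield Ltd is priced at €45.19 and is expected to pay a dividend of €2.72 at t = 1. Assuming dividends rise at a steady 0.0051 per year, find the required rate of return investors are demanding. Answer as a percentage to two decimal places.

Rearranging the constant-growth DDM: r = D₁/P₀ + g.
r = 2.7200 / 45.19 + 0.0051 = 0.06019 + 0.0051 = 0.06529

6.53%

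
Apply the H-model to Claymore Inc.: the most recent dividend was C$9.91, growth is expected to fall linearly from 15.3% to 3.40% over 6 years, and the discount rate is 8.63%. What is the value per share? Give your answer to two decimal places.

H-model: P₀ = D₀[(1+g_L) + H(g_S−g_L)]/(r−g_L), with H = 6/2 = 3.
P₀ = 9.91 × [(1+0.034) + 3×(0.153−0.034)] / (0.0863−0.034)
   = 9.91 × 1.3910 / 0.0523 = 263.5719

C$263.57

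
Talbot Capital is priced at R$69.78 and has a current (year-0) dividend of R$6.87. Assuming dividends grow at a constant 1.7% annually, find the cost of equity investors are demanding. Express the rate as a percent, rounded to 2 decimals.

Rearranging the constant-growth DDM: r = D₁/P₀ + g.
D₁ = 6.87 × (1 + 0.017) = 6.9868.
r = 6.9868 / 69.78 + 0.017 = 0.10013 + 0.017 = 0.11713

11.71%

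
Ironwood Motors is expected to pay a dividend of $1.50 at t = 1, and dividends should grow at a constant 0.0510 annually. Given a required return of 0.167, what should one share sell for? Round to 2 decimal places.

$12.93

Gordon growth model: P₀ = D₁/(r − g), with D₁ = 1.50 given directly.
P₀ = 1.5000 / (0.167 − 0.051) = 1.5000 / 0.116 = 12.9310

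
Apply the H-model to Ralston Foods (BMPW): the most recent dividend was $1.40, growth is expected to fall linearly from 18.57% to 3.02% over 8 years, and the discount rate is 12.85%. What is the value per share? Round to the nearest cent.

H-model: P₀ = D₀[(1+g_L) + H(g_S−g_L)]/(r−g_L), with H = 8/2 = 4.
P₀ = 1.40 × [(1+0.0302) + 4×(0.1857−0.0302)] / (0.1285−0.0302)
   = 1.40 × 1.6522 / 0.0983 = 23.5308

$23.53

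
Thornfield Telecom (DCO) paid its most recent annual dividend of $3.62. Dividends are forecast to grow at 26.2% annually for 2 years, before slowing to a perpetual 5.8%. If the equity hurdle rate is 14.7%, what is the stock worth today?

Two-stage DDM. Project D₁…D_2 at 0.262, terminal growth 0.058, discount at r = 0.147.
D_1 = 4.5684
D_2 = 5.7654
Terminal value at t=2: TV = D_3/(r−g) = 6.0998/(0.147−0.058) = 68.5367
P₀ = 4.5684/(1+0.147)^1 + 5.7654/(1+0.147)^2 + 68.5367/(1+0.147)^2 = 60.4602

$60.46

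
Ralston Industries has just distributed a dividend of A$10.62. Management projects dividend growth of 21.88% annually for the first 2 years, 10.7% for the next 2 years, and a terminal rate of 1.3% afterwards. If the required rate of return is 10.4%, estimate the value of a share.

A$195.53

Three-stage DDM. Project D₁…D_4; terminal Gordon value at t=4 with g = 0.013; discount at r = 0.104.
D_1 = 12.9437
D_2 = 15.7757
D_3 = 17.4637
D_4 = 19.3324
TV_4 = 19.5837/(0.104−0.013) = 215.2052
P₀ = Σ Dₜ/(1+r)ᵗ + TV_4/(1+r)^4 = 195.5297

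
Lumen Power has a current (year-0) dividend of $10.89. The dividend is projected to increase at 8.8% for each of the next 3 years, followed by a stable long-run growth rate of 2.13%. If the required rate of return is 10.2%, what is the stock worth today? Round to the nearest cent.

Two-stage DDM. Project D₁…D_3 at 0.088, terminal growth 0.0213, discount at r = 0.102.
D_1 = 11.8483
D_2 = 12.8910
D_3 = 14.0254
Terminal value at t=3: TV = D_4/(r−g) = 14.3241/(0.102−0.0213) = 177.4984
P₀ = 11.8483/(1+0.102)^1 + 12.8910/(1+0.102)^2 + 14.0254/(1+0.102)^3 + 177.4984/(1+0.102)^3 = 164.4793

$164.48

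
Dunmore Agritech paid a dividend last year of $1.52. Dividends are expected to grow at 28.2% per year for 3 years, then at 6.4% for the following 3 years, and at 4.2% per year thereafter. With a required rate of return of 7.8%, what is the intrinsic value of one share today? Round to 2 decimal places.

$85.14

Three-stage DDM. Project D₁…D_6; terminal Gordon value at t=6 with g = 0.042; discount at r = 0.078.
D_1 = 1.9486
D_2 = 2.4982
D_3 = 3.2026
D_4 = 3.4076
D_5 = 3.6257
D_6 = 3.8577
TV_6 = 4.0198/(0.078−0.042) = 111.6600
P₀ = Σ Dₜ/(1+r)ᵗ + TV_6/(1+r)^6 = 85.1377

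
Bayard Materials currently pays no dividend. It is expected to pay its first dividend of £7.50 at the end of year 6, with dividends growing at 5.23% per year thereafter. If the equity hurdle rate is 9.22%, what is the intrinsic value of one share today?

£120.94

Deferred-dividend DDM. At t=5 the remaining stream is a growing perpetuity with first payment D_6 = 7.50.
V_5 = D_6/(r−g) = 7.50/(0.0922−0.0523) = 187.9699
P₀ = V_5/(1+r)^5 = 187.9699/(1+0.0922)^5 = 120.9421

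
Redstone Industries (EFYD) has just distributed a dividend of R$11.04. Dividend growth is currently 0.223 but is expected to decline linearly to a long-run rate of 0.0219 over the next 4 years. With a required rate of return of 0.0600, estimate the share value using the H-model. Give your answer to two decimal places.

R$412.65

H-model: P₀ = D₀[(1+g_L) + H(g_S−g_L)]/(r−g_L), with H = 4/2 = 2.
P₀ = 11.04 × [(1+0.0219) + 2×(0.223−0.0219)] / (0.06−0.0219)
   = 11.04 × 1.4241 / 0.0381 = 412.6526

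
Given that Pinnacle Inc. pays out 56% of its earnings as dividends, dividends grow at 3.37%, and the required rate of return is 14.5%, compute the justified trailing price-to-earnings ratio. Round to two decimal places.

Justified trailing P/E = b(1+g)/(r−g) = 0.56×(1+0.0337)/(0.145−0.0337) = 5.2010

5.20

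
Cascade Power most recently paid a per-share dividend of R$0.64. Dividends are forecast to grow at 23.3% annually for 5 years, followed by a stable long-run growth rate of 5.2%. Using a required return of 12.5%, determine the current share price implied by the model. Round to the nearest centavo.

Two-stage DDM. Project D₁…D_5 at 0.233, terminal growth 0.052, discount at r = 0.125.
D_1 = 0.7891
D_2 = 0.9730
D_3 = 1.1997
D_4 = 1.4792
D_5 = 1.8239
Terminal value at t=5: TV = D_6/(r−g) = 1.9187/(0.125−0.052) = 26.2838
P₀ = 0.7891/(1+0.125)^1 + 0.9730/(1+0.125)^2 + 1.1997/(1+0.125)^3 + 1.4792/(1+0.125)^4 + 1.8239/(1+0.125)^5 + 26.2838/(1+0.125)^5 = 18.8340

R$18.83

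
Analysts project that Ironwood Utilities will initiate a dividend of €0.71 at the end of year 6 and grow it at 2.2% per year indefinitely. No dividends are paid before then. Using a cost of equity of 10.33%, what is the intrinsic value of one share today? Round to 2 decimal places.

€5.34

Deferred-dividend DDM. At t=5 the remaining stream is a growing perpetuity with first payment D_6 = 0.71.
V_5 = D_6/(r−g) = 0.71/(0.1033−0.022) = 8.7331
P₀ = V_5/(1+r)^5 = 8.7331/(1+0.1033)^5 = 5.3419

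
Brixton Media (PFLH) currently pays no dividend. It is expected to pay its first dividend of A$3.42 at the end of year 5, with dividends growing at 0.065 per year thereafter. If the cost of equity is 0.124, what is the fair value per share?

Deferred-dividend DDM. At t=4 the remaining stream is a growing perpetuity with first payment D_5 = 3.42.
V_4 = D_5/(r−g) = 3.42/(0.124−0.065) = 57.9661
P₀ = V_4/(1+r)^4 = 57.9661/(1+0.124)^4 = 36.3169

A$36.32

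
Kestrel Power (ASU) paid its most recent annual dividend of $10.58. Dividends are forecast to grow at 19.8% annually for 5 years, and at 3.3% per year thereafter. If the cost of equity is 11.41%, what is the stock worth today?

Two-stage DDM. Project D₁…D_5 at 0.198, terminal growth 0.033, discount at r = 0.1141.
D_1 = 12.6748
D_2 = 15.1845
D_3 = 18.1910
D_4 = 21.7928
D_5 = 26.1078
Terminal value at t=5: TV = D_6/(r−g) = 26.9693/(0.1141−0.033) = 332.5441
P₀ = 12.6748/(1+0.1141)^1 + 15.1845/(1+0.1141)^2 + 18.1910/(1+0.1141)^3 + 21.7928/(1+0.1141)^4 + 26.1078/(1+0.1141)^5 + 332.5441/(1+0.1141)^5 = 259.8652

$259.87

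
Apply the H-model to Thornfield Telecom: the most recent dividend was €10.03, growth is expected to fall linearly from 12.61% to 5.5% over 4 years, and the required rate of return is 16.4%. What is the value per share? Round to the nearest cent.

€110.16

H-model: P₀ = D₀[(1+g_L) + H(g_S−g_L)]/(r−g_L), with H = 4/2 = 2.
P₀ = 10.03 × [(1+0.055) + 2×(0.1261−0.055)] / (0.164−0.055)
   = 10.03 × 1.1972 / 0.109 = 110.1644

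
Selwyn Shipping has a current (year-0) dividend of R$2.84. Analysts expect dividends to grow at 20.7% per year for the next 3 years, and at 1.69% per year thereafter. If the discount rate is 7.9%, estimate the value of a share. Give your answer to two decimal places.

R$75.80

Two-stage DDM. Project D₁…D_3 at 0.207, terminal growth 0.0169, discount at r = 0.079.
D_1 = 3.4279
D_2 = 4.1375
D_3 = 4.9939
Terminal value at t=3: TV = D_4/(r−g) = 5.0783/(0.079−0.0169) = 81.7762
P₀ = 3.4279/(1+0.079)^1 + 4.1375/(1+0.079)^2 + 4.9939/(1+0.079)^3 + 81.7762/(1+0.079)^3 = 75.8033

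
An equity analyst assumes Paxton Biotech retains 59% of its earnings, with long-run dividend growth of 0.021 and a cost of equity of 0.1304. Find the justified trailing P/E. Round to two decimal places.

3.83

Payout ratio b = 1 − 0.59 = 0.41.
Justified trailing P/E = b(1+g)/(r−g) = 0.41×(1+0.021)/(0.1304−0.021) = 3.8264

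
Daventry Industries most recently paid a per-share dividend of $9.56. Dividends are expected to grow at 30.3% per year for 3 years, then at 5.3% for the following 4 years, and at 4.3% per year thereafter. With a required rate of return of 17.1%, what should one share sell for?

Three-stage DDM. Project D₁…D_7; terminal Gordon value at t=7 with g = 0.043; discount at r = 0.171.
D_1 = 12.4567
D_2 = 16.2311
D_3 = 21.1491
D_4 = 22.2700
D_5 = 23.4503
D_6 = 24.6931
D_7 = 26.0019
TV_7 = 27.1200/(0.171−0.043) = 211.8746
P₀ = Σ Dₜ/(1+r)ᵗ + TV_7/(1+r)^7 = 146.5035

$146.50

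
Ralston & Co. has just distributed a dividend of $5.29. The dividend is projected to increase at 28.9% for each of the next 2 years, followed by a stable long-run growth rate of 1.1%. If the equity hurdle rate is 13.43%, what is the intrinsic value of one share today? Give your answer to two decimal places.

$68.86

Two-stage DDM. Project D₁…D_2 at 0.289, terminal growth 0.011, discount at r = 0.1343.
D_1 = 6.8188
D_2 = 8.7894
Terminal value at t=2: TV = D_3/(r−g) = 8.8861/(0.1343−0.011) = 72.0692
P₀ = 6.8188/(1+0.1343)^1 + 8.7894/(1+0.1343)^2 + 72.0692/(1+0.1343)^2 = 68.8564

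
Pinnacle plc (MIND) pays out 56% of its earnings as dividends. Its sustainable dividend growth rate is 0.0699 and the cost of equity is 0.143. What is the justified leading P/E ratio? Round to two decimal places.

7.66

Justified leading P/E = b/(r−g) = 0.56/(0.143−0.0699) = 7.6607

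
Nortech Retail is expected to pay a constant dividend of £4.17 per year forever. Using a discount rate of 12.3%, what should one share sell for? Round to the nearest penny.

£33.90

Zero-growth DDM (perpetuity): P₀ = D/r = 4.17 / 0.123 = 33.9024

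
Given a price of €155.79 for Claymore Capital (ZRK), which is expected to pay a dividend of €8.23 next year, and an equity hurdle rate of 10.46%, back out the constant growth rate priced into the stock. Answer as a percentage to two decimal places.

From P₀ = D₁/(r − g), the implied growth is g = r − D₁/P₀.
g = 0.1046 − 8.23/155.79 = 0.1046 − 0.05283 = 0.05177

5.18%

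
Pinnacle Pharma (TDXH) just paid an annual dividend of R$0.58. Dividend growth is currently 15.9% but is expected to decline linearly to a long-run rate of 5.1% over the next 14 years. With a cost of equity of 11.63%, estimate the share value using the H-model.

R$16.05

H-model: P₀ = D₀[(1+g_L) + H(g_S−g_L)]/(r−g_L), with H = 14/2 = 7.
P₀ = 0.58 × [(1+0.051) + 7×(0.159−0.051)] / (0.1163−0.051)
   = 0.58 × 1.8070 / 0.0653 = 16.0499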